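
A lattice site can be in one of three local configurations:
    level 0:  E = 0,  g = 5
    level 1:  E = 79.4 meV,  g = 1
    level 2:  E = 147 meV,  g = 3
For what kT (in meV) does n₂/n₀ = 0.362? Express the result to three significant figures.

n₂/n₀ = (g₂/g₀) exp[−(E₂−E₀)/kT] = 0.362.
⇒ (E₂−E₀)/kT = ln((3/5)/0.362) = ln(1.6575) = 0.50531.
kT = 147 meV / 0.50531 = 291 meV.

291 meV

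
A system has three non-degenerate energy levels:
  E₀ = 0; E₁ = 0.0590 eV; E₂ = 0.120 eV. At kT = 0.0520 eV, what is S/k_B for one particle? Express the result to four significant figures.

Eᵢ/kT = 0, 1.13462, 2.30769.
Z = Σ e^(−Eᵢ/kT) = e^(−0) + e^(−1.13462) + e^(−2.30769) = 1.00000 + 0.321544 + 0.0994908 = 1.42103.
⟨E⟩ = Σ EᵢPᵢ = 0.0217518 eV.
S/k_B = ln Z + ⟨E⟩/kT = ln(1.42103) + 0.0217518/0.0520 = 0.351382 + 0.418304 = 0.7697.

0.7697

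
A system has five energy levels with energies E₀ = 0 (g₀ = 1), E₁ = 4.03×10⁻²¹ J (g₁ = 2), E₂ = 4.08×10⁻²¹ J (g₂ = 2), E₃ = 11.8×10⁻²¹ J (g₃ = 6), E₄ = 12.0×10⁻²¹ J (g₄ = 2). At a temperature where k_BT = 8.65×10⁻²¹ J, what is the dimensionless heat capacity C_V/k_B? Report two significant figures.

0.28

Eᵢ/kT = 0, 0.4659, 0.4717, 1.364, 1.387.
Z = Σ gᵢe^(−Eᵢ/kT) = 1·e^(−0) + 2·e^(−0.4659) + 2·e^(−0.4717) + 6·e^(−1.364) + 2·e^(−1.387) = 1.000 + 1.255 + 1.248 + 1.534 + 0.4996 = 5.537.
⟨E⟩ = 6.185, ⟨E²⟩ = 59.00.
C_V/k_B = (⟨E²⟩ − ⟨E⟩²)/(kT)² = (59.00 − 38.25)/74.82 = 0.28.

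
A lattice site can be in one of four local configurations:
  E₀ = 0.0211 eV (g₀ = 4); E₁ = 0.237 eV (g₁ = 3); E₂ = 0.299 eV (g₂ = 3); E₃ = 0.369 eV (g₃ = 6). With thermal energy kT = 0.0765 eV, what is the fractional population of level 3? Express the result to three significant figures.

Eᵢ/kT = 0.27582, 3.0980, 3.9085, 4.8235.
Z = Σ gᵢe^(−Eᵢ/kT) = 4·e^(−0.27582) + 3·e^(−3.0980) + 3·e^(−3.9085) + 6·e^(−4.8235) = 3.0358 + 0.13542 + 0.060212 + 0.048232 = 3.2797.
P₃ = g₃ e^(−E₃/kT) / Z = 0.048232/3.2797 = 0.0147.

0.0147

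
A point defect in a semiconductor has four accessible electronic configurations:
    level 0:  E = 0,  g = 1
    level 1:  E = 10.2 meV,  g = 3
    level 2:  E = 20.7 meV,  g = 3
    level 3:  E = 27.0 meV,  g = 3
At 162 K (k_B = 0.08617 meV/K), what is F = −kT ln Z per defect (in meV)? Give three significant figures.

k_BT = 0.08617 × 162 K = 13.960 meV.
Eᵢ/kT = 0, 0.73066, 1.4828, 1.9341.
Z = Σ gᵢe^(−Eᵢ/kT) = 1·e^(−0) + 3·e^(−0.73066) + 3·e^(−1.4828) + 3·e^(−1.9341) = 1.0000 + 1.4448 + 0.68100 + 0.43366 = 3.5595.
F = −kT ln Z = −13.960 × ln(3.5595) = −13.960 × 1.2696 = -17.7 meV.

-17.7 meV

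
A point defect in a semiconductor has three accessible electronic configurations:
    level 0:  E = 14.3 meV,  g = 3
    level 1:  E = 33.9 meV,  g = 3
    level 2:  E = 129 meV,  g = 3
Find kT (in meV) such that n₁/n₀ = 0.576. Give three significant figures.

n₁/n₀ = (g₁/g₀) exp[−(E₁−E₀)/kT] = 0.576.
⇒ (E₁−E₀)/kT = ln((3/3)/0.576) = ln(1.7361) = 0.55164.
kT = 19.6 meV / 0.55164 = 35.5 meV.

35.5 meV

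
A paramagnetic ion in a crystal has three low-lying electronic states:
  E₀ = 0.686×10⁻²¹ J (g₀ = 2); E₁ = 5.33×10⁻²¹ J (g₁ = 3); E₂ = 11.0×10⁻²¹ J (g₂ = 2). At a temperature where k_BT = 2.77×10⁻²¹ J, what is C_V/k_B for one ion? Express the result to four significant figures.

Eᵢ/kT = 0.247653, 1.92419, 3.97112.
Z = Σ gᵢe^(−Eᵢ/kT) = 2·e^(−0.247653) + 3·e^(−1.92419) + 2·e^(−3.97112) = 1.56126 + 0.437982 + 0.0377046 = 2.03695.
⟨E⟩ = 1.87546, ⟨E²⟩ = 8.70889.
C_V/k_B = (⟨E²⟩ − ⟨E⟩²)/(kT)² = (8.70889 − 3.51735)/7.67290 = 0.6766.

0.6766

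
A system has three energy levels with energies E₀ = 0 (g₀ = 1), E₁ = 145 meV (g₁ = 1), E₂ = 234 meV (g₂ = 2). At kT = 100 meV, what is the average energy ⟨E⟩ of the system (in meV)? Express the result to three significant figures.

Eᵢ/kT = 0, 1.4500, 2.3400.
Z = Σ gᵢe^(−Eᵢ/kT) = 1·e^(−0) + 1·e^(−1.4500) + 2·e^(−2.3400) = 1.0000 + 0.23457 + 0.19266 = 1.4272.
⟨E⟩ = Σ Eᵢ gᵢe^(−Eᵢ/kT) / Z = (0·1.0000 + 145·0.23457 + 234·0.19266) / 1.4272 = 55.4 meV.

55.4 meV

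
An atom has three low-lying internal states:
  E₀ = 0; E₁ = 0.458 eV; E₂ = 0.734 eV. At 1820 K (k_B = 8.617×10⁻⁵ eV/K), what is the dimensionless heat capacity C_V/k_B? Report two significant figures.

0.59

k_BT = 8.617×10⁻⁵ × 1820 K = 0.1568 eV.
Eᵢ/kT = 0, 2.921, 4.681.
Z = Σ e^(−Eᵢ/kT) = e^(−0) + e^(−2.921) + e^(−4.681) = 1.000 + 0.05388 + 0.009270 = 1.063.
⟨E⟩ = 0.02962 eV, ⟨E²⟩ = 0.01533 eV².
C_V/k_B = (⟨E²⟩ − ⟨E⟩²)/(kT)² = (0.01533 − 0.0008773)/0.02459 = 0.59.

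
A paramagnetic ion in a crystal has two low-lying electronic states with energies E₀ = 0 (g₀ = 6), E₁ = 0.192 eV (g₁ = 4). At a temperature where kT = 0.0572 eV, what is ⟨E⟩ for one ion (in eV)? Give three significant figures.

0.00436 eV

Eᵢ/kT = 0, 3.3566.
Z = Σ gᵢe^(−Eᵢ/kT) = 6·e^(−0) + 4·e^(−3.3566) = 6.0000 + 0.13941 = 6.1394.
⟨E⟩ = Σ Eᵢ gᵢe^(−Eᵢ/kT) / Z = (0·6.0000 + 0.192·0.13941) / 6.1394 = 0.00436 eV.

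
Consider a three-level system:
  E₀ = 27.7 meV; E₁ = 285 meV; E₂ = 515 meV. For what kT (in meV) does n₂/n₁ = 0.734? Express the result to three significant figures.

n₂/n₁ = exp[−(E₂−E₁)/kT] = 0.734.
⇒ (E₂−E₁)/kT = ln(1/0.734) = ln(1.3624) = 0.30925.
kT = 230 meV / 0.30925 = 744 meV.

744 meV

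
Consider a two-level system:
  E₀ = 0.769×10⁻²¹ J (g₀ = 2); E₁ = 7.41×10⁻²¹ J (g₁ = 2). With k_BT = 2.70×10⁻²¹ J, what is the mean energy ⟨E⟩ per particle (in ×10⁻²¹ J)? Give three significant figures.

Eᵢ/kT = 0.28481, 2.7444.
Z = Σ gᵢe^(−Eᵢ/kT) = 2·e^(−0.28481) + 2·e^(−2.7444) = 1.5043 + 0.12857 = 1.6329.
⟨E⟩ = Σ Eᵢ gᵢe^(−Eᵢ/kT) / Z = (0.769·1.5043 + 7.41·0.12857) / 1.6329 = 1.29 ×10⁻²¹ J.

1.29 ×10⁻²¹ J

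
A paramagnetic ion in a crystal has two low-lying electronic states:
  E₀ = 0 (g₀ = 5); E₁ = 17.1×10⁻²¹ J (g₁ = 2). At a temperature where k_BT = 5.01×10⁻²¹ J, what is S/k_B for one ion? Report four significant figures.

Eᵢ/kT = 0, 3.41317.
Z = Σ gᵢe^(−Eᵢ/kT) = 5·e^(−0) + 2·e^(−3.41317) = 5.00000 + 0.0658733 = 5.06587.
⟨E⟩ = Σ EᵢPᵢ = 0.222357 ×10⁻²¹ J.
S/k_B = ln Z + ⟨E⟩/kT = ln(5.06587) + 0.222357/5.01 = 1.62253 + 0.0443826 = 1.667.

1.667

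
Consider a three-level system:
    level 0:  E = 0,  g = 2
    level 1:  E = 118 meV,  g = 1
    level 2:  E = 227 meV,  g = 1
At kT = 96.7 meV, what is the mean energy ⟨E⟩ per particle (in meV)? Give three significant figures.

23.6 meV

Eᵢ/kT = 0, 1.2203, 2.3475.
Z = Σ gᵢe^(−Eᵢ/kT) = 2·e^(−0) + 1·e^(−1.2203) + 1·e^(−2.3475) = 2.0000 + 0.29514 + 0.095608 = 2.3907.
⟨E⟩ = Σ Eᵢ gᵢe^(−Eᵢ/kT) / Z = (0·2.0000 + 118·0.29514 + 227·0.095608) / 2.3907 = 23.6 meV.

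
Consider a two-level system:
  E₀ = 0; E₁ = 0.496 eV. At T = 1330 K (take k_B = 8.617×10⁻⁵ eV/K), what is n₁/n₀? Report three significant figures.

0.0132

k_BT = 8.617×10⁻⁵ × 1330 K = 0.11461 eV.
n₁/n₀ = exp[−(E₁−E₀)/kT] = exp(−(0.496 eV)/(0.11461 eV)) = exp(-4.3277) = 0.0132.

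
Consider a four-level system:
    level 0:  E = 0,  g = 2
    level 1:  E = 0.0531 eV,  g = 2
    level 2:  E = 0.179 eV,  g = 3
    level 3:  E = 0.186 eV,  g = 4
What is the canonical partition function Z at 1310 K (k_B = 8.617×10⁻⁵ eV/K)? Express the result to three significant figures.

Z = 4.63

k_BT = 8.617×10⁻⁵ × 1310 K = 0.11288 eV.
Eᵢ/kT = 0, 0.47041, 1.5858, 1.6478.
Z = Σ gᵢe^(−Eᵢ/kT) = 2·e^(−0) + 2·e^(−0.47041) + 3·e^(−1.5858) + 4·e^(−1.6478) = 2.0000 + 1.2495 + 0.61435 + 0.76989 = 4.6337.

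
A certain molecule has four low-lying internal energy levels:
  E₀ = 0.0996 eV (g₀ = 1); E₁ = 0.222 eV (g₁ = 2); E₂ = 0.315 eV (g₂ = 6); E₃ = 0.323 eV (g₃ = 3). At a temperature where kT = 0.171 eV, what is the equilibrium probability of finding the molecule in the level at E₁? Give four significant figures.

Eᵢ/kT = 0.582456, 1.29825, 1.84211, 1.88889.
Z = Σ gᵢe^(−Eᵢ/kT) = 1·e^(−0.582456) + 2·e^(−1.29825) + 6·e^(−1.84211) + 3·e^(−1.88889) = 0.558525 + 0.546018 + 0.950896 + 0.453719 = 2.50916.
P₁ = g₁ e^(−E₁/kT) / Z = 0.546018/2.50916 = 0.2176.

0.2176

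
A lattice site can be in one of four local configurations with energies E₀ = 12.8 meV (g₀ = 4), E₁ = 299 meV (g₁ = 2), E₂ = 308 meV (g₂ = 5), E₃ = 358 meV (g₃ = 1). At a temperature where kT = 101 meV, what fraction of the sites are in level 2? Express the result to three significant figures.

Eᵢ/kT = 0.12673, 2.9604, 3.0495, 3.5446.
Z = Σ gᵢe^(−Eᵢ/kT) = 4·e^(−0.12673) + 2·e^(−2.9604) + 5·e^(−3.0495) + 1·e^(−3.5446) = 3.5239 + 0.10360 + 0.23691 + 0.028880 = 3.8933.
P₂ = g₂ e^(−E₂/kT) / Z = 0.23691/3.8933 = 0.0609.

0.0609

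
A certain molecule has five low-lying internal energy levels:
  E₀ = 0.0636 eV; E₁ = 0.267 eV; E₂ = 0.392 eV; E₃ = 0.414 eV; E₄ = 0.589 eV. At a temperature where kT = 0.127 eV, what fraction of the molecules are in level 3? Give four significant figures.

0.04671

Eᵢ/kT = 0.500787, 2.10236, 3.08661, 3.25984, 4.63780.
Z = Σ e^(−Eᵢ/kT) = e^(−0.500787) + e^(−2.10236) + e^(−3.08661) + e^(−3.25984) + e^(−4.63780) = 0.606054 + 0.122168 + 0.0456565 + 0.0383945 + 0.00967897 = 0.821952.
P₃ = e^(−E₃/kT) / Z = 0.0383945/0.821952 = 0.04671.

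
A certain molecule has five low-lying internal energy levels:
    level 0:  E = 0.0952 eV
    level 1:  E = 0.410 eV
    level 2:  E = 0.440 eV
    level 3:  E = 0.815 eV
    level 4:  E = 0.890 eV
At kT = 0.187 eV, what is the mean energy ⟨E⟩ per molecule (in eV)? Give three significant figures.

Eᵢ/kT = 0.50909, 2.1925, 2.3529, 4.3583, 4.7594.
Z = Σ e^(−Eᵢ/kT) = e^(−0.50909) + e^(−2.1925) + e^(−2.3529) + e^(−4.3583) + e^(−4.7594) = 0.60104 + 0.11164 + 0.095093 + 0.012800 + 0.0085708 = 0.82914.
⟨E⟩ = Σ Eᵢ e^(−Eᵢ/kT) / Z = (0.0952·0.60104 + 0.410·0.11164 + 0.440·0.095093 + 0.815·0.012800 + 0.890·0.0085708) / 0.82914 = 0.196 eV.

0.196 eV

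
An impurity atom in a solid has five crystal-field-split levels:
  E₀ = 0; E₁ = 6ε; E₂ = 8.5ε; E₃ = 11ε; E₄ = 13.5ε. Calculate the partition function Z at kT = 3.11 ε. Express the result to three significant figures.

Z = 1.25

Eᵢ/kT = 0, 1.9293, 2.7331, 3.5370, 4.3408.
Z = Σ e^(−Eᵢ/kT) = e^(−0) + e^(−1.9293) + e^(−2.7331) + e^(−3.5370) + e^(−4.3408) = 1.0000 + 0.14525 + 0.065017 + 0.029100 + 0.013026 = 1.2524.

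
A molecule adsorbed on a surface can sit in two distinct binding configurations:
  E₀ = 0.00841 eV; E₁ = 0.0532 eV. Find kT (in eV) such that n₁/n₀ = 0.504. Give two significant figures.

n₁/n₀ = exp[−(E₁−E₀)/kT] = 0.504.
⇒ (E₁−E₀)/kT = ln(1/0.504) = ln(1.984) = 0.6851.
kT = 0.04479 eV / 0.6851 = 0.065 eV.

0.065 eV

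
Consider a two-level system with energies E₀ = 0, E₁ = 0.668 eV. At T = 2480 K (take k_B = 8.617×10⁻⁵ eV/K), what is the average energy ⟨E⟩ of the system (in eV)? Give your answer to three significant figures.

0.0281 eV

k_BT = 8.617×10⁻⁵ × 2480 K = 0.21370 eV.
Eᵢ/kT = 0, 3.1259.
Z = Σ e^(−Eᵢ/kT) = e^(−0) + e^(−3.1259) = 1.0000 + 0.043897 = 1.0439.
⟨E⟩ = Σ Eᵢ e^(−Eᵢ/kT) / Z = (0·1.0000 + 0.668·0.043897) / 1.0439 = 0.0281 eV.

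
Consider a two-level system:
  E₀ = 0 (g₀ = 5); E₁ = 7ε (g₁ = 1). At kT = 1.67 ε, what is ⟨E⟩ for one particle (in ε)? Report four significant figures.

Eᵢ/kT = 0, 4.19162.
Z = Σ gᵢe^(−Eᵢ/kT) = 5·e^(−0) + 1·e^(−4.19162) = 5.00000 + 0.0151218 = 5.01512.
⟨E⟩ = Σ Eᵢ gᵢe^(−Eᵢ/kT) / Z = (0·5.00000 + 7·0.0151218) / 5.01512 = 0.02111 ε.

0.02111 ε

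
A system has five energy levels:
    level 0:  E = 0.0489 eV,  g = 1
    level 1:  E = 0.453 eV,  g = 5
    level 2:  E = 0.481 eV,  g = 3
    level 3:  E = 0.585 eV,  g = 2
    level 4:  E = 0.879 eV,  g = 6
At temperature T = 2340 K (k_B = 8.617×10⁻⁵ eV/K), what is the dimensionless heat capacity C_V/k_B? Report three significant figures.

1.46

k_BT = 8.617×10⁻⁵ × 2340 K = 0.20164 eV.
Eᵢ/kT = 0.24251, 2.2466, 2.3854, 2.9012, 4.3593.
Z = Σ gᵢe^(−Eᵢ/kT) = 1·e^(−0.24251) + 5·e^(−2.2466) + 3·e^(−2.3854) + 2·e^(−2.9012) + 6·e^(−4.3593) = 0.78466 + 0.52879 + 0.27616 + 0.10991 + 0.076724 = 1.7762.
⟨E⟩ = 0.30542 eV, ⟨E²⟩ = 0.15267 eV².
C_V/k_B = (⟨E²⟩ − ⟨E⟩²)/(kT)² = (0.15267 − 0.093281)/0.040659 = 1.46.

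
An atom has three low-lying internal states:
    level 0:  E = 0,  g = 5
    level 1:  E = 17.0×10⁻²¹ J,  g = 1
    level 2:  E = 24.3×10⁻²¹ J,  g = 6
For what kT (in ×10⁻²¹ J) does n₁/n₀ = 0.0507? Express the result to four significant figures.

n₁/n₀ = (g₁/g₀) exp[−(E₁−E₀)/kT] = 0.0507.
⇒ (E₁−E₀)/kT = ln((1/5)/0.0507) = ln(3.94477) = 1.37239.
kT = 17.0 ×10⁻²¹ J / 1.37239 = 12.39 ×10⁻²¹ J.

12.39 ×10⁻²¹ J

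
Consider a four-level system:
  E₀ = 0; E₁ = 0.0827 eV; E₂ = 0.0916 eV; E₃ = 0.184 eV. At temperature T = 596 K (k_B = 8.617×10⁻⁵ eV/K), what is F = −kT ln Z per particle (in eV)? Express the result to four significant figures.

-0.01712 eV

k_BT = 8.617×10⁻⁵ × 596 K = 0.0513573 eV.
Eᵢ/kT = 0, 1.61029, 1.78358, 3.58274.
Z = Σ e^(−Eᵢ/kT) = e^(−0) + e^(−1.61029) + e^(−1.78358) + e^(−3.58274) = 1.00000 + 0.199830 + 0.168036 + 0.0277994 = 1.39567.
F = −kT ln Z = −0.0513573 × ln(1.39567) = −0.0513573 × 0.333375 = -0.01712 eV.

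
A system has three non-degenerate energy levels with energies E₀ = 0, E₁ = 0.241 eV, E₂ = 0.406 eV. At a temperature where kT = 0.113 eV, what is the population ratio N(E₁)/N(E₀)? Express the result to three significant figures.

n₁/n₀ = exp[−(E₁−E₀)/kT] = exp(−(0.241 eV)/(0.113 eV)) = exp(-2.1327) = 0.119.

0.119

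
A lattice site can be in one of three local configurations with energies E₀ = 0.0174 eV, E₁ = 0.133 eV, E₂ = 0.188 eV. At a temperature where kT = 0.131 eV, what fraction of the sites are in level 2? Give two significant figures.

0.16

Eᵢ/kT = 0.1328, 1.015, 1.435.
Z = Σ e^(−Eᵢ/kT) = e^(−0.1328) + e^(−1.015) + e^(−1.435) = 0.8756 + 0.3624 + 0.2381 = 1.476.
P₂ = e^(−E₂/kT) / Z = 0.2381/1.476 = 0.16.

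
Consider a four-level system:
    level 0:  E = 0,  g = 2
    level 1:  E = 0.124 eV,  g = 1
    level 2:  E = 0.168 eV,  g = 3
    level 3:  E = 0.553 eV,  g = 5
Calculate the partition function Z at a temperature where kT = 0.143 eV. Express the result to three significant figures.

Z = 3.45

Eᵢ/kT = 0, 0.86713, 1.1748, 3.8671.
Z = Σ gᵢe^(−Eᵢ/kT) = 2·e^(−0) + 1·e^(−0.86713) + 3·e^(−1.1748) + 5·e^(−3.8671) = 2.0000 + 0.42016 + 0.92664 + 0.10459 = 3.4514.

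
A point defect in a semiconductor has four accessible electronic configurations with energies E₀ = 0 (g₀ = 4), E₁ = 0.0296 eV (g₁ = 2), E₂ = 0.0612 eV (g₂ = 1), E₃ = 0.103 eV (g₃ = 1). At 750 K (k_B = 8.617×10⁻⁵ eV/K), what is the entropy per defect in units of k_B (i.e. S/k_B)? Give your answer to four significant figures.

1.984

k_BT = 8.617×10⁻⁵ × 750 K = 0.0646275 eV.
Eᵢ/kT = 0, 0.458009, 0.946965, 1.59375.
Z = Σ gᵢe^(−Eᵢ/kT) = 4·e^(−0) + 2·e^(−0.458009) + 1·e^(−0.946965) + 1·e^(−1.59375) = 4.00000 + 1.26508 + 0.387917 + 0.203162 = 5.85616.
⟨E⟩ = Σ EᵢPᵢ = 0.0140216 eV.
S/k_B = ln Z + ⟨E⟩/kT = ln(5.85616) + 0.0140216/0.0646275 = 1.76749 + 0.216960 = 1.984.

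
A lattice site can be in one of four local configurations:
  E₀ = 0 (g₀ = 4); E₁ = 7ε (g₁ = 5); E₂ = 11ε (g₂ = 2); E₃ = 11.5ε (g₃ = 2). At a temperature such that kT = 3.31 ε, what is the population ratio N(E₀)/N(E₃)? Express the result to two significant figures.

n₀/n₃ = (g₀/g₃) exp[−(E₀−E₃)/kT] = (4/2) × exp(−(-11.5ε)/(3.31ε)) = (4/2) × exp(3.474) = 65.

65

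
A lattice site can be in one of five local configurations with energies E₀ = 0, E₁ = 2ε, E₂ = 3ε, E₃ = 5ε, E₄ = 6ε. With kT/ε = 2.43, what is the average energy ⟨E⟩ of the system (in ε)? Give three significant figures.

1.49 ε

Eᵢ/kT = 0, 0.82305, 1.2346, 2.0576, 2.4691.
Z = Σ e^(−Eᵢ/kT) = e^(−0) + e^(−0.82305) + e^(−1.2346) + e^(−2.0576) + e^(−2.4691) = 1.0000 + 0.43909 + 0.29095 + 0.12776 + 0.084661 = 1.9425.
⟨E⟩ = Σ Eᵢ e^(−Eᵢ/kT) / Z = (0·1.0000 + 2·0.43909 + 3·0.29095 + 5·0.12776 + 6·0.084661) / 1.9425 = 1.49 ε.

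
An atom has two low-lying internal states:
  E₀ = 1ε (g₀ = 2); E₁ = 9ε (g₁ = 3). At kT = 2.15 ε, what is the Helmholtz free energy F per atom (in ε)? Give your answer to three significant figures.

-0.567 ε

Eᵢ/kT = 0.46512, 4.1860.
Z = Σ gᵢe^(−Eᵢ/kT) = 2·e^(−0.46512) + 3·e^(−4.1860) = 1.2561 + 0.045621 = 1.3017.
F = −kT ln Z = −2.15 × ln(1.3017) = −2.15 × 0.26367 = -0.567 ε.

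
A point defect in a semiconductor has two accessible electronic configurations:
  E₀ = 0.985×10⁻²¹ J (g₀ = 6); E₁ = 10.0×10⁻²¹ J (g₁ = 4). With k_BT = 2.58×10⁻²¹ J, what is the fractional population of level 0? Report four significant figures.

0.9802

Eᵢ/kT = 0.381783, 3.87597.
Z = Σ gᵢe^(−Eᵢ/kT) = 6·e^(−0.381783) + 4·e^(−3.87597) = 4.09586 + 0.0829369 = 4.17880.
P₀ = g₀ e^(−E₀/kT) / Z = 4.09586/4.17880 = 0.9802.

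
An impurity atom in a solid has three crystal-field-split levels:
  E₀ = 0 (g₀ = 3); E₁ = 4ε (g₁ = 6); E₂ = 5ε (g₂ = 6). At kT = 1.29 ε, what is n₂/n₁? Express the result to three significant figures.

n₂/n₁ = (g₂/g₁) exp[−(E₂−E₁)/kT] = (6/6) × exp(−(1ε)/(1.29ε)) = (6/6) × exp(-0.77519) = 0.461.

0.461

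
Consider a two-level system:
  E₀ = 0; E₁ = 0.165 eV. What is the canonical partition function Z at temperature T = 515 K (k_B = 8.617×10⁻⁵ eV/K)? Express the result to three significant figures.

k_BT = 8.617×10⁻⁵ × 515 K = 0.044378 eV.
Eᵢ/kT = 0, 3.7181.
Z = Σ e^(−Eᵢ/kT) = e^(−0) + e^(−3.7181) = 1.0000 + 0.024280 = 1.0243.

Z = 1.02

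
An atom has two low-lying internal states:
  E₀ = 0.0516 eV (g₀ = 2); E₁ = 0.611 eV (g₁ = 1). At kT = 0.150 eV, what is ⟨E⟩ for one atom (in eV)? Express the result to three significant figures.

Eᵢ/kT = 0.34400, 4.0733.
Z = Σ gᵢe^(−Eᵢ/kT) = 2·e^(−0.34400) + 1·e^(−4.0733) = 1.4179 + 0.017021 = 1.4349.
⟨E⟩ = Σ Eᵢ gᵢe^(−Eᵢ/kT) / Z = (0.0516·1.4179 + 0.611·0.017021) / 1.4349 = 0.0582 eV.

0.0582 eV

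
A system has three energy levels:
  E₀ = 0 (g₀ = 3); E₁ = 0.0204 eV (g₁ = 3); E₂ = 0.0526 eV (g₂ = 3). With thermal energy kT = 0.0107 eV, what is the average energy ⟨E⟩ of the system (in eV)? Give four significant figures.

0.002956 eV

Eᵢ/kT = 0, 1.90654, 4.91589.
Z = Σ gᵢe^(−Eᵢ/kT) = 3·e^(−0) + 3·e^(−1.90654) + 3·e^(−4.91589) = 3.00000 + 0.445781 + 0.0219876 = 3.46777.
⟨E⟩ = Σ Eᵢ gᵢe^(−Eᵢ/kT) / Z = (0·3.00000 + 0.0204·0.445781 + 0.0526·0.0219876) / 3.46777 = 0.002956 eV.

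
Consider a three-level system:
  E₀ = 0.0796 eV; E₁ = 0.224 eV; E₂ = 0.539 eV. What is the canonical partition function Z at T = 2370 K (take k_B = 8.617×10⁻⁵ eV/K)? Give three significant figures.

k_BT = 8.617×10⁻⁵ × 2370 K = 0.20422 eV.
Eᵢ/kT = 0.38978, 1.0969, 2.6393.
Z = Σ e^(−Eᵢ/kT) = e^(−0.38978) + e^(−1.0969) + e^(−2.6393) = 0.67721 + 0.33390 + 0.071411 = 1.0825.

Z = 1.08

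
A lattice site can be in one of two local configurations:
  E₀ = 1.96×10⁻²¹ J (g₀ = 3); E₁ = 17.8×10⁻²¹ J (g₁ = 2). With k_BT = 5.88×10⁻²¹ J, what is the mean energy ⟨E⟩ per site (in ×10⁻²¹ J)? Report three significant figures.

Eᵢ/kT = 0.33333, 3.0272.
Z = Σ gᵢe^(−Eᵢ/kT) = 3·e^(−0.33333) + 2·e^(−3.0272) = 2.1496 + 0.096902 = 2.2465.
⟨E⟩ = Σ Eᵢ gᵢe^(−Eᵢ/kT) / Z = (1.96·2.1496 + 17.8·0.096902) / 2.2465 = 2.64 ×10⁻²¹ J.

2.64 ×10⁻²¹ J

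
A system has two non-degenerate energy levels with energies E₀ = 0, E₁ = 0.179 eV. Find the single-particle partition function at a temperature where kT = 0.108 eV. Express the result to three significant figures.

Z = 1.19

Eᵢ/kT = 0, 1.6574.
Z = Σ e^(−Eᵢ/kT) = e^(−0) + e^(−1.6574) = 1.0000 + 0.19063 = 1.1906.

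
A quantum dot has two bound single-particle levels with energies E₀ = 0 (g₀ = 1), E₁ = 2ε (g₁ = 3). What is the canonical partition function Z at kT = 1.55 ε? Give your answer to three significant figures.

Z = 1.83

Eᵢ/kT = 0, 1.2903.
Z = Σ gᵢe^(−Eᵢ/kT) = 1·e^(−0) + 3·e^(−1.2903) = 1.0000 + 0.82556 = 1.8256.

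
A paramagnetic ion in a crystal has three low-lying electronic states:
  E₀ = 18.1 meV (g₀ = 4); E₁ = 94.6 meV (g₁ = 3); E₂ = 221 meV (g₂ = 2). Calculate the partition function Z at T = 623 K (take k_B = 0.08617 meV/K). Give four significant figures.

Z = 3.403

k_BT = 0.08617 × 623 K = 53.6839 meV.
Eᵢ/kT = 0.337159, 1.76217, 4.11669.
Z = Σ gᵢe^(−Eᵢ/kT) = 4·e^(−0.337159) + 3·e^(−1.76217) + 2·e^(−4.11669) = 2.85518 + 0.515016 + 0.0325967 = 3.40279.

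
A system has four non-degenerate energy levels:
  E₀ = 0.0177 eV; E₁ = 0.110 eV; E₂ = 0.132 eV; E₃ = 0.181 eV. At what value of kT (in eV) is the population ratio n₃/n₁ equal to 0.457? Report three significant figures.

0.0907 eV

n₃/n₁ = exp[−(E₃−E₁)/kT] = 0.457.
⇒ (E₃−E₁)/kT = ln(1/0.457) = ln(2.1882) = 0.78308.
kT = 0.071 eV / 0.78308 = 0.0907 eV.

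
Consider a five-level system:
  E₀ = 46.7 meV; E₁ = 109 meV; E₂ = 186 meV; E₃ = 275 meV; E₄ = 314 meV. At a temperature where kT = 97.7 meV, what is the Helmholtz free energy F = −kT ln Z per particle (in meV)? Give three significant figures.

-17.6 meV

Eᵢ/kT = 0.47799, 1.1157, 1.9038, 2.8147, 3.2139.
Z = Σ e^(−Eᵢ/kT) = e^(−0.47799) + e^(−1.1157) + e^(−1.9038) + e^(−2.8147) + e^(−3.2139) = 0.62003 + 0.32769 + 0.14900 + 0.059923 + 0.040200 = 1.1968.
F = −kT ln Z = −97.7 × ln(1.1968) = −97.7 × 0.17965 = -17.6 meV.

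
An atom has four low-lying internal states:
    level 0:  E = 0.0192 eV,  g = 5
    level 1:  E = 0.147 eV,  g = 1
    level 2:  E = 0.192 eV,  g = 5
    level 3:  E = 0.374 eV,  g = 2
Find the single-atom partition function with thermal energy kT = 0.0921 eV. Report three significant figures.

Z = 4.92

Eᵢ/kT = 0.20847, 1.5961, 2.0847, 4.0608.
Z = Σ gᵢe^(−Eᵢ/kT) = 5·e^(−0.20847) + 1·e^(−1.5961) + 5·e^(−2.0847) + 2·e^(−4.0608) = 4.0591 + 0.20269 + 0.62172 + 0.034470 = 4.9180.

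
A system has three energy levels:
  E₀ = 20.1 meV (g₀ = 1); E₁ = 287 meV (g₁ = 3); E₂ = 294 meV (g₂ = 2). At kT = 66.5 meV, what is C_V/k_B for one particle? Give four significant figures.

Eᵢ/kT = 0.302256, 4.31579, 4.42105.
Z = Σ gᵢe^(−Eᵢ/kT) = 1·e^(−0.302256) + 3·e^(−4.31579) + 2·e^(−4.42105) = 0.739149 + 0.0400680 + 0.0240432 = 0.803260.
⟨E⟩ = 41.6118 meV, ⟨E²⟩ = 7067.68 meV².
C_V/k_B = (⟨E²⟩ − ⟨E⟩²)/(kT)² = (7067.68 − 1731.54)/4422.25 = 1.207.

1.207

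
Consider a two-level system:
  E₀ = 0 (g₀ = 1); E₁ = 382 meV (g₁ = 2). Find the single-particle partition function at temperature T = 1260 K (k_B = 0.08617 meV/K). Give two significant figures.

k_BT = 0.08617 × 1260 K = 108.6 meV.
Eᵢ/kT = 0, 3.517.
Z = Σ gᵢe^(−Eᵢ/kT) = 1·e^(−0) + 2·e^(−3.517) = 1.000 + 0.05938 = 1.059.

Z = 1.1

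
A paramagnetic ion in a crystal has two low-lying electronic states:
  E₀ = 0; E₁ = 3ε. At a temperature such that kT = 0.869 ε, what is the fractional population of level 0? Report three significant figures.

Eᵢ/kT = 0, 3.4522.
Z = Σ e^(−Eᵢ/kT) = e^(−0) + e^(−3.4522) = 1.0000 + 0.031676 = 1.0317.
P₀ = e^(−E₀/kT) / Z = 1.0000/1.0317 = 0.969.

0.969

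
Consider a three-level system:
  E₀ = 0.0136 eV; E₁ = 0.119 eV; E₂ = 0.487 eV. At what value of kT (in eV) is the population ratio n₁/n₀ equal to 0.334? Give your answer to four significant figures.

0.09611 eV

n₁/n₀ = exp[−(E₁−E₀)/kT] = 0.334.
⇒ (E₁−E₀)/kT = ln(1/0.334) = ln(2.99401) = 1.09661.
kT = 0.1054 eV / 1.09661 = 0.09611 eV.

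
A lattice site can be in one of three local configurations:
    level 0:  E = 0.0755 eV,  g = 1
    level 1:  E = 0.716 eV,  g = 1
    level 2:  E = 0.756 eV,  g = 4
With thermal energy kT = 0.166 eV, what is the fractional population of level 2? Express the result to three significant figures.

0.0610

Eᵢ/kT = 0.45482, 4.3133, 4.5542.
Z = Σ gᵢe^(−Eᵢ/kT) = 1·e^(−0.45482) + 1·e^(−4.3133) + 4·e^(−4.5542) = 0.63456 + 0.013389 + 0.042092 = 0.69004.
P₂ = g₂ e^(−E₂/kT) / Z = 0.042092/0.69004 = 0.0610.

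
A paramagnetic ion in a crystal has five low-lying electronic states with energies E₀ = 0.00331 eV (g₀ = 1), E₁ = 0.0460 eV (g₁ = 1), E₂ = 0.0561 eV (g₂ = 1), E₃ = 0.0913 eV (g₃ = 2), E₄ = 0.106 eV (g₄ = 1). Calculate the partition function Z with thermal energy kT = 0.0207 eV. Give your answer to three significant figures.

Eᵢ/kT = 0.15990, 2.2222, 2.7101, 4.4106, 5.1208.
Z = Σ gᵢe^(−Eᵢ/kT) = 1·e^(−0.15990) + 1·e^(−2.2222) + 1·e^(−2.7101) + 2·e^(−4.4106) + 1·e^(−5.1208) = 0.85223 + 0.10837 + 0.066530 + 0.024296 + 0.0059712 = 1.0574.

Z = 1.06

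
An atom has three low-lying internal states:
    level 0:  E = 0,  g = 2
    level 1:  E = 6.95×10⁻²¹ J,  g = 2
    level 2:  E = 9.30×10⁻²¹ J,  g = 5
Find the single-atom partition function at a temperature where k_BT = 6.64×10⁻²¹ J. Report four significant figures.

Eᵢ/kT = 0, 1.04669, 1.40060.
Z = Σ gᵢe^(−Eᵢ/kT) = 2·e^(−0) + 2·e^(−1.04669) + 5·e^(−1.40060) = 2.00000 + 0.702196 + 1.23225 = 3.93445.

Z = 3.934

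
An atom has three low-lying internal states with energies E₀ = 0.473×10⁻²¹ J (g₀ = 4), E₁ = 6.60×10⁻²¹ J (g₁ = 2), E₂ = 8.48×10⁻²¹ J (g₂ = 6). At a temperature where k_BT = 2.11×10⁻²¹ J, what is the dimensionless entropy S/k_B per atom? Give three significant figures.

Eᵢ/kT = 0.22417, 3.1280, 4.0190.
Z = Σ gᵢe^(−Eᵢ/kT) = 4·e^(−0.22417) + 2·e^(−3.1280) + 6·e^(−4.0190) = 3.1967 + 0.087611 + 0.10783 = 3.3921.
⟨E⟩ = Σ EᵢPᵢ = 0.88578 ×10⁻²¹ J.
S/k_B = ln Z + ⟨E⟩/kT = ln(3.3921) + 0.88578/2.11 = 1.2214 + 0.41980 = 1.64.

1.64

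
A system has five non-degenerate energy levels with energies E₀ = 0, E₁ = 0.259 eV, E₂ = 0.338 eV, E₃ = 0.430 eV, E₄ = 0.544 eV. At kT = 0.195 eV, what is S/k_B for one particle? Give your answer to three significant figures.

Eᵢ/kT = 0, 1.3282, 1.7333, 2.2051, 2.7897.
Z = Σ e^(−Eᵢ/kT) = e^(−0) + e^(−1.3282) + e^(−1.7333) + e^(−2.2051) + e^(−2.7897) = 1.0000 + 0.26495 + 0.17670 + 0.11024 + 0.061440 = 1.6133.
⟨E⟩ = Σ EᵢPᵢ = 0.12966 eV.
S/k_B = ln Z + ⟨E⟩/kT = ln(1.6133) + 0.12966/0.195 = 0.47828 + 0.66492 = 1.14.

1.14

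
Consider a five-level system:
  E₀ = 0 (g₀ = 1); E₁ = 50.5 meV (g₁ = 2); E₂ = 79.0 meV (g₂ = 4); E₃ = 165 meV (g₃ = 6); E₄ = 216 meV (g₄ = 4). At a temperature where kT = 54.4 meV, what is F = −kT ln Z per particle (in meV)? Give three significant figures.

-61.4 meV

Eᵢ/kT = 0, 0.92831, 1.4522, 3.0331, 3.9706.
Z = Σ gᵢe^(−Eᵢ/kT) = 1·e^(−0) + 2·e^(−0.92831) + 4·e^(−1.4522) + 6·e^(−3.0331) + 4·e^(−3.9706) = 1.0000 + 0.79044 + 0.93622 + 0.28900 + 0.075448 = 3.0911.
F = −kT ln Z = −54.4 × ln(3.0911) = −54.4 × 1.1285 = -61.4 meV.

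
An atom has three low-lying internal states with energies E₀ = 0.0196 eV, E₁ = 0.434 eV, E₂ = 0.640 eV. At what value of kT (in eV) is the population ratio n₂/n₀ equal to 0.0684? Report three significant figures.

n₂/n₀ = exp[−(E₂−E₀)/kT] = 0.0684.
⇒ (E₂−E₀)/kT = ln(1/0.0684) = ln(14.620) = 2.6824.
kT = 0.6204 eV / 2.6824 = 0.231 eV.

0.231 eV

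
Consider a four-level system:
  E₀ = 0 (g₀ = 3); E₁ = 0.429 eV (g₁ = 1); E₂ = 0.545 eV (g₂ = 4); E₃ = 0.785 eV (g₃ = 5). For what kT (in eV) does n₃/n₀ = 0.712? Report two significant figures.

0.92 eV

n₃/n₀ = (g₃/g₀) exp[−(E₃−E₀)/kT] = 0.712.
⇒ (E₃−E₀)/kT = ln((5/3)/0.712) = ln(2.341) = 0.8506.
kT = 0.785 eV / 0.8506 = 0.92 eV.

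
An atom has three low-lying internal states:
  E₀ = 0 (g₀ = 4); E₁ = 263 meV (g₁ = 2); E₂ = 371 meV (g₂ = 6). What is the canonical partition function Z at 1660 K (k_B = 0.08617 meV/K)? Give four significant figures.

k_BT = 0.08617 × 1660 K = 143.042 meV.
Eᵢ/kT = 0, 1.83862, 2.59364.
Z = Σ gᵢe^(−Eᵢ/kT) = 4·e^(−0) + 2·e^(−1.83862) + 6·e^(−2.59364) = 4.00000 + 0.318073 + 0.448485 = 4.76656.

Z = 4.767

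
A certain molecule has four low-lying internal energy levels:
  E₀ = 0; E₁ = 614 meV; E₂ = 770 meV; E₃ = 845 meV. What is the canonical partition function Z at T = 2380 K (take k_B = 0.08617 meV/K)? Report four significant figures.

Z = 1.090

k_BT = 0.08617 × 2380 K = 205.085 meV.
Eᵢ/kT = 0, 2.99388, 3.75454, 4.12024.
Z = Σ e^(−Eᵢ/kT) = e^(−0) + e^(−2.99388) + e^(−3.75454) + e^(−4.12024) = 1.00000 + 0.0500927 + 0.0234112 + 0.0162406 = 1.08974.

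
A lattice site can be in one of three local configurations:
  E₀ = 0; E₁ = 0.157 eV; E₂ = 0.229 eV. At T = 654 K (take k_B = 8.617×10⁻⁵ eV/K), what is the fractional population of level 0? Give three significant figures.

k_BT = 8.617×10⁻⁵ × 654 K = 0.056355 eV.
Eᵢ/kT = 0, 2.7859, 4.0635.
Z = Σ e^(−Eᵢ/kT) = e^(−0) + e^(−2.7859) + e^(−4.0635) = 1.0000 + 0.061674 + 0.017189 = 1.0789.
P₀ = e^(−E₀/kT) / Z = 1.0000/1.0789 = 0.927.

0.927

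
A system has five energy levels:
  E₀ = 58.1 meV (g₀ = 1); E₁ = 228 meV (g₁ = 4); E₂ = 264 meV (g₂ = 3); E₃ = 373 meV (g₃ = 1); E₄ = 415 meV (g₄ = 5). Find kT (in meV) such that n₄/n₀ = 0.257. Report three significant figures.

120 meV

n₄/n₀ = (g₄/g₀) exp[−(E₄−E₀)/kT] = 0.257.
⇒ (E₄−E₀)/kT = ln((5/1)/0.257) = ln(19.455) = 2.9681.
kT = 356.9 meV / 2.9681 = 120 meV.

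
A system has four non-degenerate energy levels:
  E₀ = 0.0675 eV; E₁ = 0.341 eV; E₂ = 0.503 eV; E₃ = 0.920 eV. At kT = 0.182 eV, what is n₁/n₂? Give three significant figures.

n₁/n₂ = exp[−(E₁−E₂)/kT] = exp(−(-0.162 eV)/(0.182 eV)) = exp(0.89011) = 2.44.

2.44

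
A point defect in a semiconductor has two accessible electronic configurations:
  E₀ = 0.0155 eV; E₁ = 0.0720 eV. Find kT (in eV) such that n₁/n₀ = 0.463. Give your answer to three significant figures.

n₁/n₀ = exp[−(E₁−E₀)/kT] = 0.463.
⇒ (E₁−E₀)/kT = ln(1/0.463) = ln(2.1598) = 0.77002.
kT = 0.0565 eV / 0.77002 = 0.0734 eV.

0.0734 eV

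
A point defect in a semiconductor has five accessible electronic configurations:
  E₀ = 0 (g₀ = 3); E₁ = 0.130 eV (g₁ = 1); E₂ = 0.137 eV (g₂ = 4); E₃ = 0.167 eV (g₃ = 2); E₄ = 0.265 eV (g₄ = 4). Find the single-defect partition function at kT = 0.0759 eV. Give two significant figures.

Z = 4.2

Eᵢ/kT = 0, 1.713, 1.805, 2.200, 3.491.
Z = Σ gᵢe^(−Eᵢ/kT) = 3·e^(−0) + 1·e^(−1.713) + 4·e^(−1.805) + 2·e^(−2.200) + 4·e^(−3.491) = 3.000 + 0.1803 + 0.6579 + 0.2216 + 0.1219 = 4.182.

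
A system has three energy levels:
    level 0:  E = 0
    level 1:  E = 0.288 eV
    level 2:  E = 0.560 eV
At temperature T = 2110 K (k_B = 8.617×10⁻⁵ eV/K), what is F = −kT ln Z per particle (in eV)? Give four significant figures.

k_BT = 8.617×10⁻⁵ × 2110 K = 0.181819 eV.
Eᵢ/kT = 0, 1.58399, 3.07999.
Z = Σ e^(−Eᵢ/kT) = e^(−0) + e^(−1.58399) + e^(−3.07999) = 1.00000 + 0.205155 + 0.0459597 = 1.25111.
F = −kT ln Z = −0.181819 × ln(1.25111) = −0.181819 × 0.224031 = -0.04073 eV.

-0.04073 eV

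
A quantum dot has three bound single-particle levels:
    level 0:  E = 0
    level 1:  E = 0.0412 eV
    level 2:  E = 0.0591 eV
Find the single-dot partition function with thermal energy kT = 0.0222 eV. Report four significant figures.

Z = 1.226

Eᵢ/kT = 0, 1.85586, 2.66216.
Z = Σ e^(−Eᵢ/kT) = e^(−0) + e^(−1.85586) + e^(−2.66216) = 1.00000 + 0.156318 + 0.0697973 = 1.22612.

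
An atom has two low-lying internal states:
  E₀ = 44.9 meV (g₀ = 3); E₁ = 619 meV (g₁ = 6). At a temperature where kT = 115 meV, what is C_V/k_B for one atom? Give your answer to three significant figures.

0.329

Eᵢ/kT = 0.39043, 5.3826.
Z = Σ gᵢe^(−Eᵢ/kT) = 3·e^(−0.39043) + 6·e^(−5.3826) = 2.0303 + 0.027575 = 2.0579.
⟨E⟩ = 52.592 meV, ⟨E²⟩ = 7123.2 meV².
C_V/k_B = (⟨E²⟩ − ⟨E⟩²)/(kT)² = (7123.2 − 2765.9)/13225 = 0.329.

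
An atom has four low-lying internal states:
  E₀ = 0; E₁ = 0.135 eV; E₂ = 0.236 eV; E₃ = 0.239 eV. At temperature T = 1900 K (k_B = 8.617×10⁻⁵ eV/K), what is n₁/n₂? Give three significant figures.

k_BT = 8.617×10⁻⁵ × 1900 K = 0.16372 eV.
n₁/n₂ = exp[−(E₁−E₂)/kT] = exp(−(-0.101 eV)/(0.16372 eV)) = exp(0.61691) = 1.85.

1.85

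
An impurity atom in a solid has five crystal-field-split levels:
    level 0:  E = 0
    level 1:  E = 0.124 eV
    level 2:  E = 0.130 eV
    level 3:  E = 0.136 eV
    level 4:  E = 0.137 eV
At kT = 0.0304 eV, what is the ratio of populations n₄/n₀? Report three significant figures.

0.0110

n₄/n₀ = exp[−(E₄−E₀)/kT] = exp(−(0.137 eV)/(0.0304 eV)) = exp(-4.5066) = 0.0110.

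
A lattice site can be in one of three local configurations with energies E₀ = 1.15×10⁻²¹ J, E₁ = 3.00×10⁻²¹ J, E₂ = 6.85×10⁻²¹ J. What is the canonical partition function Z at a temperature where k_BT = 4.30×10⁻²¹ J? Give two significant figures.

Z = 1.5

Eᵢ/kT = 0.2674, 0.6977, 1.593.
Z = Σ e^(−Eᵢ/kT) = e^(−0.2674) + e^(−0.6977) + e^(−1.593) = 0.7654 + 0.4977 + 0.2033 = 1.466.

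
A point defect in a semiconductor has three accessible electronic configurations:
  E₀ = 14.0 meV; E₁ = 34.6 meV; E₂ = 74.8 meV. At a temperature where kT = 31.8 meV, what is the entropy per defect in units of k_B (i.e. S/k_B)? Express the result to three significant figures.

Eᵢ/kT = 0.44025, 1.0881, 2.3522.
Z = Σ e^(−Eᵢ/kT) = e^(−0.44025) + e^(−1.0881) + e^(−2.3522) = 0.64388 + 0.33686 + 0.095160 = 1.0759.
⟨E⟩ = Σ EᵢPᵢ = 25.827 meV.
S/k_B = ln Z + ⟨E⟩/kT = ln(1.0759) + 25.827/31.8 = 0.073158 + 0.81217 = 0.885.

0.885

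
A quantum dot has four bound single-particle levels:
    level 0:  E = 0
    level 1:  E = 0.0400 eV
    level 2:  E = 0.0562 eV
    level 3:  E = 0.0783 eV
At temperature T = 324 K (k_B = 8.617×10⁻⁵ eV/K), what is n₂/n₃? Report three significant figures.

k_BT = 8.617×10⁻⁵ × 324 K = 0.027919 eV.
n₂/n₃ = exp[−(E₂−E₃)/kT] = exp(−(-0.0221 eV)/(0.027919 eV)) = exp(0.79158) = 2.21.

2.21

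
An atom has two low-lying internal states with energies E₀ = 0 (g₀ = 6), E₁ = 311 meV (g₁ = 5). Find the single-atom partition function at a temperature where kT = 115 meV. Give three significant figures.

Z = 6.33

Eᵢ/kT = 0, 2.7043.
Z = Σ gᵢe^(−Eᵢ/kT) = 6·e^(−0) + 5·e^(−2.7043) = 6.0000 + 0.33459 = 6.3346.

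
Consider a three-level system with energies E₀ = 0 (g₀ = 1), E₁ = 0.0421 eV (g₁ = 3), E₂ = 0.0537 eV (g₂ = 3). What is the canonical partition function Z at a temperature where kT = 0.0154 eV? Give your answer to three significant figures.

Z = 1.29

Eᵢ/kT = 0, 2.7338, 3.4870.
Z = Σ gᵢe^(−Eᵢ/kT) = 1·e^(−0) + 3·e^(−2.7338) + 3·e^(−3.4870) = 1.0000 + 0.19492 + 0.091778 = 1.2867.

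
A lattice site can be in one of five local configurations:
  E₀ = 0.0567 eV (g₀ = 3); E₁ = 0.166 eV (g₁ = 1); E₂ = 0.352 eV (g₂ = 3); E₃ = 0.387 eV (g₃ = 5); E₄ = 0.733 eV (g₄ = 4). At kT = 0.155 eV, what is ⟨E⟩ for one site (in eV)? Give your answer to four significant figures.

Eᵢ/kT = 0.365806, 1.07097, 2.27097, 2.49677, 4.72903.
Z = Σ gᵢe^(−Eᵢ/kT) = 3·e^(−0.365806) + 1·e^(−1.07097) + 3·e^(−2.27097) + 5·e^(−2.49677) + 4·e^(−4.72903) = 2.08091 + 0.342676 + 0.309636 + 0.411753 + 0.0353401 = 3.18032.
⟨E⟩ = Σ Eᵢ gᵢe^(−Eᵢ/kT) / Z = (0.0567·2.08091 + 0.166·0.342676 + 0.352·0.309636 + 0.387·0.411753 + 0.733·0.0353401) / 3.18032 = 0.1475 eV.

0.1475 eV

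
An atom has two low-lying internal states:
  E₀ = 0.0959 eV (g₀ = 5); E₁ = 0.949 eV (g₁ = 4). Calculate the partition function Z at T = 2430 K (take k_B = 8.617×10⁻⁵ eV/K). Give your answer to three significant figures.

k_BT = 8.617×10⁻⁵ × 2430 K = 0.20939 eV.
Eᵢ/kT = 0.45800, 4.5322.
Z = Σ gᵢe^(−Eᵢ/kT) = 5·e^(−0.45800) + 4·e^(−4.5322) = 3.1627 + 0.043028 = 3.2057.

Z = 3.21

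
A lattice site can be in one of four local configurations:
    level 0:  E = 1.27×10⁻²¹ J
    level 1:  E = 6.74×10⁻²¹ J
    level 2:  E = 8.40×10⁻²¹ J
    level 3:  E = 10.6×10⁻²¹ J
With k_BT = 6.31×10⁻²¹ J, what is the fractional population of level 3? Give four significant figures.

0.1156

Eᵢ/kT = 0.201268, 1.06815, 1.33122, 1.67987.
Z = Σ e^(−Eᵢ/kT) = e^(−0.201268) + e^(−1.06815) + e^(−1.33122) + e^(−1.67987) = 0.817693 + 0.343644 + 0.264155 + 0.186398 = 1.61189.
P₃ = e^(−E₃/kT) / Z = 0.186398/1.61189 = 0.1156.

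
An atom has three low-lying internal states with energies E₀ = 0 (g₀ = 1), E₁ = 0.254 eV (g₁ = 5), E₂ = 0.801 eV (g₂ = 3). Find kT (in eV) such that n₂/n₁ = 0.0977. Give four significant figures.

0.3014 eV

n₂/n₁ = (g₂/g₁) exp[−(E₂−E₁)/kT] = 0.0977.
⇒ (E₂−E₁)/kT = ln((3/5)/0.0977) = ln(6.14125) = 1.81503.
kT = 0.547 eV / 1.81503 = 0.3014 eV.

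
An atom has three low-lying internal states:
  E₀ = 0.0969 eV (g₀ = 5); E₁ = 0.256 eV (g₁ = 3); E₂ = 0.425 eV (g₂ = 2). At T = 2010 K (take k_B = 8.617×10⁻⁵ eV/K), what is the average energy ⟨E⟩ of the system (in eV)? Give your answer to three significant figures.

0.141 eV

k_BT = 8.617×10⁻⁵ × 2010 K = 0.17320 eV.
Eᵢ/kT = 0.55947, 1.4781, 2.4538.
Z = Σ gᵢe^(−Eᵢ/kT) = 5·e^(−0.55947) + 3·e^(−1.4781) + 2·e^(−2.4538) = 2.8576 + 0.68421 + 0.17193 = 3.7137.
⟨E⟩ = Σ Eᵢ gᵢe^(−Eᵢ/kT) / Z = (0.0969·2.8576 + 0.256·0.68421 + 0.425·0.17193) / 3.7137 = 0.141 eV.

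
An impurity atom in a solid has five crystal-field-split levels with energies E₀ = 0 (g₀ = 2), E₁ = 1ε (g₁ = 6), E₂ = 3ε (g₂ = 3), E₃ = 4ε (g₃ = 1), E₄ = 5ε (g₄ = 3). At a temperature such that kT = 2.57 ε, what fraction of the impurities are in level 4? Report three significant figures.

Eᵢ/kT = 0, 0.38911, 1.1673, 1.5564, 1.9455.
Z = Σ gᵢe^(−Eᵢ/kT) = 2·e^(−0) + 6·e^(−0.38911) + 3·e^(−1.1673) + 1·e^(−1.5564) + 3·e^(−1.9455) = 2.0000 + 4.0660 + 0.93362 + 0.21089 + 0.42875 = 7.6393.
P₄ = g₄ e^(−E₄/kT) / Z = 0.42875/7.6393 = 0.0561.

0.0561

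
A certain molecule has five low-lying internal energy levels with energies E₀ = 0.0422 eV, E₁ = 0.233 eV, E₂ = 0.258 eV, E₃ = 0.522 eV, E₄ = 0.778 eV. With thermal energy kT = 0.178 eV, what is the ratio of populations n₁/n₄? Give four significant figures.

21.37

n₁/n₄ = exp[−(E₁−E₄)/kT] = exp(−(-0.545 eV)/(0.178 eV)) = exp(3.06180) = 21.37.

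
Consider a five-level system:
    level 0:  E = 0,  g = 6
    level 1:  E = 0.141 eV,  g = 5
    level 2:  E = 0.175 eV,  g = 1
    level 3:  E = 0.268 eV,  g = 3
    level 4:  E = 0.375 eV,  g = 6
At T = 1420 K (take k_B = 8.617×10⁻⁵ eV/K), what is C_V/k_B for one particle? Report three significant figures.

k_BT = 8.617×10⁻⁵ × 1420 K = 0.12236 eV.
Eᵢ/kT = 0, 1.1523, 1.4302, 2.1903, 3.0647.
Z = Σ gᵢe^(−Eᵢ/kT) = 6·e^(−0) + 5·e^(−1.1523) + 1·e^(−1.4302) + 3·e^(−2.1903) + 6·e^(−3.0647) = 6.0000 + 1.5795 + 0.23926 + 0.33565 + 0.28001 = 8.4344.
⟨E⟩ = 0.054484 eV, ⟨E²⟩ = 0.012119 eV².
C_V/k_B = (⟨E²⟩ − ⟨E⟩²)/(kT)² = (0.012119 − 0.0029685)/0.014972 = 0.611.

0.611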